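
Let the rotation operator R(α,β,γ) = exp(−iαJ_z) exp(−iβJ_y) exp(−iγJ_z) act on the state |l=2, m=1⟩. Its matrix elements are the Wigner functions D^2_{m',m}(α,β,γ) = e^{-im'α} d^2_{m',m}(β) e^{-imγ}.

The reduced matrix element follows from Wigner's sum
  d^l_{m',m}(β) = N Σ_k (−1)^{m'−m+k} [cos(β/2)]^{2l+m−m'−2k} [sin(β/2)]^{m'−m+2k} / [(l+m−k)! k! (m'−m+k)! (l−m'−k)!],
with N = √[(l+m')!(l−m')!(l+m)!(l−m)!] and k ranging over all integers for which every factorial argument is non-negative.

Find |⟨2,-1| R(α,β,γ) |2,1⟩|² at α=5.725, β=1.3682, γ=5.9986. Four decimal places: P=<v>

First d^2_{-1,1}(β=1.3682), then the phase factors e^{-i(-1)α} and e^{-i(1)γ}:
With c≡cos(β/2)=0.774988 and s≡sin(β/2)=0.631976, N=[1·6·6·1]^{1/2}=6.000000
k: max(0,(1)−(-1))=2 … min(2+(1),2−(-1))=3
  k=2: (−1)^0·6.0000/(2)·0.7750^2·0.6320^2 = +0.719635
  k=3: (−1)^1·6.0000/(6)·0.7750^0·0.6320^4 = -0.159515
d^2_{-1,1}(1.3682) = +0.719635 -0.159515 = +0.560120
|D^2_{-1,1}|² = |d^2_{-1,1}(β)|² = (+0.560120)² = 0.313734 (the z-rotation phases have unit modulus)

P=0.3137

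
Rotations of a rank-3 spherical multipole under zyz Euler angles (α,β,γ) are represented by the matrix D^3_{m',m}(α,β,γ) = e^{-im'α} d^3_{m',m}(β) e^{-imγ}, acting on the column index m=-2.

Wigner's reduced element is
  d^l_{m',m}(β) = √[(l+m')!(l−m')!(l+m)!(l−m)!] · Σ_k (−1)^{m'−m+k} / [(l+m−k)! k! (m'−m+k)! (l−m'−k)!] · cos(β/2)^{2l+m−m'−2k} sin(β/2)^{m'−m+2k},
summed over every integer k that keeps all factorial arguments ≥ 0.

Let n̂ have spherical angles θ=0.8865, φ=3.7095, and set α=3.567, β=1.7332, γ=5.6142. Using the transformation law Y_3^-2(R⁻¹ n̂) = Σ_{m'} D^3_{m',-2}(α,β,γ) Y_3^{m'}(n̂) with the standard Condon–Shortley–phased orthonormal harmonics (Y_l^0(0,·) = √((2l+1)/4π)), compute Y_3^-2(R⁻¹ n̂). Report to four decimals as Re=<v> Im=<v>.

Re=0.1916 Im=-0.3308

Need the full column D^3_{m',-2} for m'=−3..3 at α=3.567, β=1.7332, γ=5.6142.
cos(β/2)=0.647422, sin(β/2)=0.762132
d^3_{-3,-2}: single k=1 term ⇒ +0.212345;  D = -0.211940+0.013104i
d^3_{-2,-2}: k∈[0..1] ⇒ +0.073642 -0.510245 = -0.436604;  D = -0.385813+0.204381i
d^3_{-1,-2}: k∈[0..1] ⇒ -0.274136 +0.759770 = +0.485634;  D = -0.297072+0.384173i
d^3_{0,-2}: k∈[0..1] ⇒ +0.558946 -0.774562 = -0.215616;  D = -0.049749+0.209798i
d^3_{1,-2}: k∈[0..1] ⇒ -0.759770 +0.526427 = -0.233343;  D = -0.044660-0.229029i
d^3_{2,-2}: k∈[0..1] ⇒ +0.707075 -0.195966 = +0.511108;  D = -0.296135-0.416576i
d^3_{3,-2}: single k=0 term ⇒ -0.407769;  D = -0.352361-0.205225i
Y_3^{m'}(θ=0.8865,φ=3.7095) and Σ D·Y over m':
  (-0.2119+0.0131i)·(+0.0257+0.1924i)  (-0.3858+0.2044i)·(+0.1635-0.3518i)  (-0.2971+0.3842i)·(-0.2107+0.1344i)  (-0.0497+0.2098i)·(-0.2364+0.0000i)  (-0.0447-0.2290i)·(+0.2107+0.1344i)  (-0.2961-0.4166i)·(+0.1635+0.3518i)  (-0.3524-0.2052i)·(-0.0257+0.1924i)
Y_3^-2(R⁻¹ n̂) = +0.191623-0.330804i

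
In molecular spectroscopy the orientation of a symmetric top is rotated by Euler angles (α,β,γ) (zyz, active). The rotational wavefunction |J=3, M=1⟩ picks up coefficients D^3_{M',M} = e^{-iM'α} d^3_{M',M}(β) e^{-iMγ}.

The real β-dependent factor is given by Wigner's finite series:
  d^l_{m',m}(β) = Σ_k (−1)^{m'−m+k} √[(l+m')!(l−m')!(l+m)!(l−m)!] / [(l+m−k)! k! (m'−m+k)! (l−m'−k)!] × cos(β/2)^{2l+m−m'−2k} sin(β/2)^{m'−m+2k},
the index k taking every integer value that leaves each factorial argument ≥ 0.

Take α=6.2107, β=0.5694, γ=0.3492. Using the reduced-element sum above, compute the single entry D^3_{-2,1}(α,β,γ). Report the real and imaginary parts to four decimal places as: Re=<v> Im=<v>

Re=0.1044 Im=-0.0562

D^3_{-2,1}(6.2107,0.5694,0.3492) = e^{-i·-2·6.2107}·d^3_{-2,1}(0.5694)·e^{-i·1·0.3492}. Compute d first:
c=cos(0.5694/2)=0.959746, s=sin(0.5694/2)=0.280870; N=√[1·120·24·2]=75.894664
k: max(0,(1)−(-2))=3 … min(3+(1),3−(-2))=4
  k=3: (−1)^0·75.8947/(12)·0.9597^3·0.2809^3 = +0.123883
  k=4: (−1)^1·75.8947/(24)·0.9597^1·0.2809^5 = -0.005305
d^3_{-2,1}(0.5694) = +0.123883 -0.005305 = +0.118578
D = (+0.989510-0.144463i)·(+0.118578)·(+0.939647-0.342146i) = +0.104392-0.056242i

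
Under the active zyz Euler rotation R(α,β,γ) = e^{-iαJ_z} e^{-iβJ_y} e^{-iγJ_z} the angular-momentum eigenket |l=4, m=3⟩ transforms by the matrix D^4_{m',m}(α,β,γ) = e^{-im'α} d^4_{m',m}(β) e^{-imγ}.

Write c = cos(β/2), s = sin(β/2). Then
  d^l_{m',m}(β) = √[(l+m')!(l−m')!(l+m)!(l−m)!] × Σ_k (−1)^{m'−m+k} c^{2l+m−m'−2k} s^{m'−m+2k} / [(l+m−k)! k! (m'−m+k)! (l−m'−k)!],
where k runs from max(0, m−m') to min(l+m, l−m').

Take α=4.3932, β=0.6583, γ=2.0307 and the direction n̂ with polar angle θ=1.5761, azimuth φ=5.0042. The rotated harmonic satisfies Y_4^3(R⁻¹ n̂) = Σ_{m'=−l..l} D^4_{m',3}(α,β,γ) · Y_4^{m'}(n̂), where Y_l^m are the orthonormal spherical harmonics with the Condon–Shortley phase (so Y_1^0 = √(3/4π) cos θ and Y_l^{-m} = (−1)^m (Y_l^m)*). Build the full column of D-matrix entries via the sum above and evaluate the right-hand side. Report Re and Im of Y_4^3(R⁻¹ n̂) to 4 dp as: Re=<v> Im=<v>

Need the full column D^4_{m',3} for m'=−4..4 at α=4.3932, β=0.6583, γ=2.0307.
cos(β/2)=0.946317, sin(β/2)=0.323239
d^4_{-4,3}: single k=7 term ⇒ +0.000987;  D = +0.000460-0.000873i
d^4_{-3,3}: k∈[6..7] ⇒ +0.007150 -0.000119 = +0.007031;  D = +0.004877+0.005065i
d^4_{-2,3}: k∈[5..6] ⇒ +0.033567 -0.001305 = +0.032262;  D = -0.029088+0.013954i
d^4_{-1,3}: k∈[4..5] ⇒ +0.115814 -0.008107 = +0.107706;  D = -0.013760-0.106824i
d^4_{0,3}: k∈[3..4] ⇒ +0.303262 -0.035383 = +0.267880;  D = +0.263004+0.050877i
d^4_{1,3}: k∈[2..3] ⇒ +0.595577 -0.115814 = +0.479764;  D = -0.234325+0.418647i
d^4_{2,3}: k∈[1..2] ⇒ +0.821950 -0.287700 = +0.534250;  D = -0.360764-0.394046i
d^4_{3,3}: k∈[0..1] ⇒ +0.643124 -0.525250 = +0.117874;  D = +0.107526-0.048295i
d^4_{4,3}: single k=0 term ⇒ -0.621336;  D = -0.063857-0.618046i
Y_4^{m'}(θ=1.5761,φ=5.0042) and Σ D·Y over m':
  (+0.0005-0.0009i)·(+0.1738-0.4070i)  (+0.0049+0.0051i)·(+0.0051+0.0043i)  (-0.0291+0.0140i)·(+0.2791-0.1843i)  (-0.0138-0.1068i)·(+0.0022+0.0072i)  (+0.2630+0.0509i)·(+0.3173+0.0000i)  (-0.2343+0.4186i)·(-0.0022+0.0072i)  (-0.3608-0.3940i)·(+0.2791+0.1843i)  (+0.1075-0.0483i)·(-0.0051+0.0043i)  (-0.0639-0.6180i)·(+0.1738+0.4070i)
Y_4^3(R⁻¹ n̂) = +0.287873-0.286963i

Re=0.2879 Im=-0.2870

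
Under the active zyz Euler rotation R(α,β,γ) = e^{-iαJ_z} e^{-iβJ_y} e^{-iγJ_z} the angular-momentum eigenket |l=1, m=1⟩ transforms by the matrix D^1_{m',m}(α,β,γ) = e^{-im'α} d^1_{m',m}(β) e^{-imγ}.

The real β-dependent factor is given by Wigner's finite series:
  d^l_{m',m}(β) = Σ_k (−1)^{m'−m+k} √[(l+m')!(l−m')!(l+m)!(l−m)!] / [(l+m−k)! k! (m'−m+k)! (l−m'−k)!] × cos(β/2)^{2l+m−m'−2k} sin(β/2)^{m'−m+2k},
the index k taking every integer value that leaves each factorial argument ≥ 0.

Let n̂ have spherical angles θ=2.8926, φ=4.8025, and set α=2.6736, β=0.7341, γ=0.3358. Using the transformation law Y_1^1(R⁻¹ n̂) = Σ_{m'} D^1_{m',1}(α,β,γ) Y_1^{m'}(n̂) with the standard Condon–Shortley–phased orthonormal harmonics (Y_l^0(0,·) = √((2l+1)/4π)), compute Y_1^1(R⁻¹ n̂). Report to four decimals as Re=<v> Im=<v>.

Re=-0.2040 Im=-0.0053

Need the full column D^1_{m',1} for m'=−1..1 at α=2.6736, β=0.7341, γ=0.3358.
cos(β/2)=0.933390, sin(β/2)=0.358863
d^1_{-1,1}: single k=2 term ⇒ +0.128783;  D = -0.089373+0.092723i
d^1_{0,1}: single k=1 term ⇒ +0.473704;  D = +0.447247-0.156097i
d^1_{1,1}: single k=0 term ⇒ +0.871217;  D = -0.863616-0.114833i
Y_1^{m'}(θ=2.8926,φ=4.8025) and Σ D·Y over m':
  (-0.0894+0.0927i)·(+0.0077+0.0848i)  (+0.4472-0.1561i)·(-0.4735+0.0000i)  (-0.8636-0.1148i)·(-0.0077+0.0848i)
Y_1^1(R⁻¹ n̂) = -0.203980-0.005300i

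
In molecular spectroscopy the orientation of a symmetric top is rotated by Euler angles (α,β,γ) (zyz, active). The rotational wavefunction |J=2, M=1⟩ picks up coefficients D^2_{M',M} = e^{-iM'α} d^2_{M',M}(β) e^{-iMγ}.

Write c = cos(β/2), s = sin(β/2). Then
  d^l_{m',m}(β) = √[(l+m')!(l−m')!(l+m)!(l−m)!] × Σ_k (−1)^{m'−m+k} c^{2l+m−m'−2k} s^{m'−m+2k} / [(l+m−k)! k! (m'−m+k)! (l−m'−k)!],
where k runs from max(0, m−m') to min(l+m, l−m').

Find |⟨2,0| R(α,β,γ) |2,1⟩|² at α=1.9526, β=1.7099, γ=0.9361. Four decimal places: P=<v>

Split into d^2_{0,1}(β=1.7099) × two z-phases.
c=cos(1.7099/2)=0.656256, s=sin(1.7099/2)=0.754538; N=√[2·2·6·1]=4.898979
k∈{1,2} keeps every argument non-negative
  k=1: (−1)^0·4.8990/(2)·0.6563^3·0.7545^1 = +0.522369
  k=2: (−1)^1·4.8990/(2)·0.6563^1·0.7545^3 = -0.690546
d^2_{0,1}(1.7099) = +0.522369 -0.690546 = -0.168177
|D^2_{0,1}|² = |d^2_{0,1}(β)|² = (-0.168177)² = 0.028284 (the z-rotation phases have unit modulus)

P=0.0283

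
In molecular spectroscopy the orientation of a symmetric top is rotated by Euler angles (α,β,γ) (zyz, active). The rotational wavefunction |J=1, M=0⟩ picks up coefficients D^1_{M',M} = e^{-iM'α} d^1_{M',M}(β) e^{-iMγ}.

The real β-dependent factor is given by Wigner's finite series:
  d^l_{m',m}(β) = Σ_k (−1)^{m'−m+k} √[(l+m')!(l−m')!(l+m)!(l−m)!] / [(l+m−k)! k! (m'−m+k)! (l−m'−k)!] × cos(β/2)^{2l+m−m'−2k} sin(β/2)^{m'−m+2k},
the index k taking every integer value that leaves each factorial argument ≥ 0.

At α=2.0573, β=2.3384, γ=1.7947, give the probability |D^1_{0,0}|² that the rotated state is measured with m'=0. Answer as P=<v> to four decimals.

First d^1_{0,0}(β=2.3384), then the phase factors e^{-i(0)α} and e^{-i(0)γ}:
c=cos(2.3384/2)=0.390888, s=sin(2.3384/2)=0.920438; N=√[1·1·1·1]=1.000000
The bounds max(0,m−m')=0 and min(l+m,l−m')=1 give 2 terms
  k=0: (−1)^0·1.0000/(1)·0.3909^2·0.9204^0 = +0.152794
  k=1: (−1)^1·1.0000/(1)·0.3909^0·0.9204^2 = -0.847206
d^1_{0,0}(2.3384) = +0.152794 -0.847206 = -0.694413
|D^1_{0,0}|² = |d^1_{0,0}(β)|² = (-0.694413)² = 0.482209 (the z-rotation phases have unit modulus)

P=0.4822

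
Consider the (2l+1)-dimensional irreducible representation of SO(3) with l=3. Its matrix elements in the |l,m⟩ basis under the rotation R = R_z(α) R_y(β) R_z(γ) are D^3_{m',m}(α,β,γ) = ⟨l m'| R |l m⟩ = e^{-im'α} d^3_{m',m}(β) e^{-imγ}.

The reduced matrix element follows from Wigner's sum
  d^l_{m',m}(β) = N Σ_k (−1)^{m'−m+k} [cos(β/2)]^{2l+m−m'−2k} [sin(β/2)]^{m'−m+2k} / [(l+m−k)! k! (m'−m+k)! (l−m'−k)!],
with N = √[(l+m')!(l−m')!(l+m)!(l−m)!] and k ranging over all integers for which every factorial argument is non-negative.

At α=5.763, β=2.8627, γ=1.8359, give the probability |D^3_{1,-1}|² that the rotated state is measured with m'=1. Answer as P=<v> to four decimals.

Split into d^3_{1,-1}(β=2.8627) × two z-phases.
c=cos(2.8627/2)=0.138995, s=sin(2.8627/2)=0.990293; N=√[24·2·2·24]=48.000000
k: max(0,(-1)−(1))=0 … min(3+(-1),3−(1))=2
  k=0: (−1)^2·48.0000/(8)·0.1390^4·0.9903^2 = +0.002196
  k=1: (−1)^3·48.0000/(6)·0.1390^2·0.9903^4 = -0.148642
  k=2: (−1)^4·48.0000/(48)·0.1390^0·0.9903^6 = +0.943154
d^3_{1,-1}(2.8627) = +0.002196 -0.148642 +0.943154 = +0.796708
|D^3_{1,-1}|² = |d^3_{1,-1}(β)|² = (+0.796708)² = 0.634743 (the z-rotation phases have unit modulus)

P=0.6347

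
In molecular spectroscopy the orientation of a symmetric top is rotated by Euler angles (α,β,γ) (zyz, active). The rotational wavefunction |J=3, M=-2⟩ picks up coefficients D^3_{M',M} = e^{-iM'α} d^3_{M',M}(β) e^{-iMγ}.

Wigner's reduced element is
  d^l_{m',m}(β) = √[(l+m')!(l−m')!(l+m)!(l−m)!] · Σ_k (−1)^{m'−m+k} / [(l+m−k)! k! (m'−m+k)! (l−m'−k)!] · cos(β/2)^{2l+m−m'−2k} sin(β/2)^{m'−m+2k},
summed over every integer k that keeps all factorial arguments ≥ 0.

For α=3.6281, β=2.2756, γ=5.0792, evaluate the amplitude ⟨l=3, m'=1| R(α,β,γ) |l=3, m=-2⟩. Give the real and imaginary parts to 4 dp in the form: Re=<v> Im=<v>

First d^3_{1,-2}(β=2.2756), then the phase factors e^{-i(1)α} and e^{-i(-2)γ}:
With c≡cos(β/2)=0.419592 and s≡sin(β/2)=0.907713, N=[24·2·1·120]^{1/2}=75.894664
The bounds max(0,m−m')=0 and min(l+m,l−m')=1 give 2 terms
  k=0: (−1)^3·75.8947/(12)·0.4196^3·0.9077^3 = -0.349428
  k=1: (−1)^4·75.8947/(24)·0.4196^1·0.9077^5 = +0.817654
d^3_{1,-2}(2.2756) = -0.349428 +0.817654 = +0.468225
D = (-0.883971+0.467541i)·(+0.468225)·(-0.742754-0.669564i) = +0.454002+0.114531i

Re=0.4540 Im=0.1145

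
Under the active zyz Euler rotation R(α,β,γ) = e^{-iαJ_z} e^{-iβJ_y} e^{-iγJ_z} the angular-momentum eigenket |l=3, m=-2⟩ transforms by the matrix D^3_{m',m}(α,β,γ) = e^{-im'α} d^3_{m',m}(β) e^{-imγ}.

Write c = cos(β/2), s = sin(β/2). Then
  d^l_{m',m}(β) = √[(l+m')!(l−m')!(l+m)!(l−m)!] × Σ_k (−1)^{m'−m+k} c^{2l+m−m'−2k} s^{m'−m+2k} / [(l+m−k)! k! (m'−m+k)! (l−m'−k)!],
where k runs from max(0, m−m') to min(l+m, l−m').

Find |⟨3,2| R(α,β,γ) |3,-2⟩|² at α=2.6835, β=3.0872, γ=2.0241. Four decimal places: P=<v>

P=0.9882

First d^3_{2,-2}(β=3.0872), then the phase factors e^{-i(2)α} and e^{-i(-2)γ}:
With c≡cos(β/2)=0.027193 and s≡sin(β/2)=0.999630, N=[120·1·1·120]^{1/2}=120.000000
The bounds max(0,m−m')=0 and min(l+m,l−m')=1 give 2 terms
  k=0: (−1)^4·120.0000/(24)·0.0272^2·0.9996^4 = +0.003692
  k=1: (−1)^5·120.0000/(120)·0.0272^0·0.9996^6 = -0.997783
d^3_{2,-2}(3.0872) = +0.003692 -0.997783 = -0.994091
|D^3_{2,-2}|² = |d^3_{2,-2}(β)|² = (-0.994091)² = 0.988218 (the z-rotation phases have unit modulus)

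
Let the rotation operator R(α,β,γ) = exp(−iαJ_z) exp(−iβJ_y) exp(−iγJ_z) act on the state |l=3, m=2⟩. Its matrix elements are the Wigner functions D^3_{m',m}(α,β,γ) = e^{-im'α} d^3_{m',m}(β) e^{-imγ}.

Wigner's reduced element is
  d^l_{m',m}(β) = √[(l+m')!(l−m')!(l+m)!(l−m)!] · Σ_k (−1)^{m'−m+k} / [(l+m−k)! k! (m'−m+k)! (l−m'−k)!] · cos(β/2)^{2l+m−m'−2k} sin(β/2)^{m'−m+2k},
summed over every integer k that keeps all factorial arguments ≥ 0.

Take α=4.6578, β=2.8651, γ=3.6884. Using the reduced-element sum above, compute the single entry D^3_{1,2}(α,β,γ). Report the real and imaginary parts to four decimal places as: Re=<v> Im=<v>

Re=-0.0137 Im=-0.0081

Split into d^3_{1,2}(β=2.8651) × two z-phases.
With c≡cos(β/2)=0.137806 and s≡sin(β/2)=0.990459, N=[24·2·120·1]^{1/2}=75.894664
k∈{1,2} keeps every argument non-negative
  k=1: (−1)^0·75.8947/(24)·0.1378^5·0.9905^1 = +0.000156
  k=2: (−1)^1·75.8947/(12)·0.1378^3·0.9905^3 = -0.016082
d^3_{1,2}(2.8651) = +0.000156 -0.016082 = -0.015927
Attach z-rotation phases: D = e^{-i(1)(4.6578)}·(-0.015927)·e^{-i(2)(3.6884)} = -0.013727-0.008076i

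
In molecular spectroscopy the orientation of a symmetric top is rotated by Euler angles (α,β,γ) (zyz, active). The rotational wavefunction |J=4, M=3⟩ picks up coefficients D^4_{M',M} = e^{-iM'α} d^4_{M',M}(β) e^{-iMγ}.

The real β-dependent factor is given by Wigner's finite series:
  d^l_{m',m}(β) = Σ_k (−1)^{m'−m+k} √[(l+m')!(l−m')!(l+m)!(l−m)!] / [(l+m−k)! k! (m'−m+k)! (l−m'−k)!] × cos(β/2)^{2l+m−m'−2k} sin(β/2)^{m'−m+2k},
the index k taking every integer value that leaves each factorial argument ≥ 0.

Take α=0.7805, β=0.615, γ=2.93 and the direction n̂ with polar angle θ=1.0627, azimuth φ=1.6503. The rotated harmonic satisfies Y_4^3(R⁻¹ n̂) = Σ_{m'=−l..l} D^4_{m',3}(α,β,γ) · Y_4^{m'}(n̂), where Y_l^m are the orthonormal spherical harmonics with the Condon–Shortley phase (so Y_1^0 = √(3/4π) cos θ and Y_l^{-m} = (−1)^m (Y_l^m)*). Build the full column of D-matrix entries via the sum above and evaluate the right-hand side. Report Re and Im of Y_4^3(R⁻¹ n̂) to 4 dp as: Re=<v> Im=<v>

Re=-0.0457 Im=-0.2954

Need the full column D^4_{m',3} for m'=−4..4 at α=0.7805, β=0.615, γ=2.93.
cos(β/2)=0.953093, sin(β/2)=0.302677
d^4_{-4,3}: single k=7 term ⇒ +0.000627;  D = +0.000512+0.000362i
d^4_{-3,3}: k∈[6..7] ⇒ +0.004889 -0.000070 = +0.004819;  D = +0.004753-0.000793i
d^4_{-2,3}: k∈[5..6] ⇒ +0.024688 -0.000830 = +0.023858;  D = +0.013959-0.019348i
d^4_{-1,3}: k∈[4..5] ⇒ +0.091617 -0.005544 = +0.086073;  D = -0.013332-0.085035i
d^4_{0,3}: k∈[3..4] ⇒ +0.258035 -0.026024 = +0.232011;  D = -0.186816-0.137582i
d^4_{1,3}: k∈[2..3] ⇒ +0.545056 -0.091617 = +0.453439;  D = -0.448633+0.065842i
d^4_{2,3}: k∈[1..2] ⇒ +0.809079 -0.244793 = +0.564286;  D = -0.339056+0.451065i
d^4_{3,3}: k∈[0..1] ⇒ +0.680900 -0.480694 = +0.200206;  D = +0.027129+0.198359i
d^4_{4,3}: single k=0 term ⇒ -0.611606;  D = -0.485267-0.372260i
Y_4^{m'}(θ=1.0627,φ=1.6503) and Σ D·Y over m':
  (+0.0005+0.0004i)·(+0.2449-0.0806i)  (+0.0048-0.0008i)·(+0.0959+0.3946i)  (+0.0140-0.0193i)·(-0.1656+0.0266i)  (-0.0133-0.0850i)·(+0.0215+0.2692i)  (-0.1868-0.1376i)·(-0.2264+0.0000i)  (-0.4486+0.0658i)·(-0.0215+0.2692i)  (-0.3391+0.4511i)·(-0.1656-0.0266i)  (+0.0271+0.1984i)·(-0.0959+0.3946i)  (-0.4853-0.3723i)·(+0.2449+0.0806i)
Y_4^3(R⁻¹ n̂) = -0.045655-0.295358i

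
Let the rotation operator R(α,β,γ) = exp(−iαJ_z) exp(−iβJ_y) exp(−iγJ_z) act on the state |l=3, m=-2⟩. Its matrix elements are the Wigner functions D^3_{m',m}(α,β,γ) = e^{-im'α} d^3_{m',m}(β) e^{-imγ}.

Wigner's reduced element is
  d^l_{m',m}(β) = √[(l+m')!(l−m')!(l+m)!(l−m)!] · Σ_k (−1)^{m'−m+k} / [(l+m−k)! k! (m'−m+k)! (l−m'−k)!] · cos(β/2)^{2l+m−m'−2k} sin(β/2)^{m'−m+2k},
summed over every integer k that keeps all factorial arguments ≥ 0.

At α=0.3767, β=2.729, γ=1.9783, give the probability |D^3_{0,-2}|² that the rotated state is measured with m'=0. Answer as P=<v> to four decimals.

D^3_{0,-2}(0.3767,2.729,1.9783) = e^{-i·0·0.3767}·d^3_{0,-2}(2.729)·e^{-i·-2·1.9783}. Compute d first:
With c≡cos(β/2)=0.204836 and s≡sin(β/2)=0.978796, N=[6·6·1·120]^{1/2}=65.726707
k∈{0,1} keeps every argument non-negative
  k=0: (−1)^2·65.7267/(12)·0.2048^4·0.9788^2 = +0.009238
  k=1: (−1)^3·65.7267/(12)·0.2048^2·0.9788^4 = -0.210932
d^3_{0,-2}(2.729) = +0.009238 -0.210932 = -0.201694
|D^3_{0,-2}|² = |d^3_{0,-2}(β)|² = (-0.201694)² = 0.040681 (the z-rotation phases have unit modulus)

P=0.0407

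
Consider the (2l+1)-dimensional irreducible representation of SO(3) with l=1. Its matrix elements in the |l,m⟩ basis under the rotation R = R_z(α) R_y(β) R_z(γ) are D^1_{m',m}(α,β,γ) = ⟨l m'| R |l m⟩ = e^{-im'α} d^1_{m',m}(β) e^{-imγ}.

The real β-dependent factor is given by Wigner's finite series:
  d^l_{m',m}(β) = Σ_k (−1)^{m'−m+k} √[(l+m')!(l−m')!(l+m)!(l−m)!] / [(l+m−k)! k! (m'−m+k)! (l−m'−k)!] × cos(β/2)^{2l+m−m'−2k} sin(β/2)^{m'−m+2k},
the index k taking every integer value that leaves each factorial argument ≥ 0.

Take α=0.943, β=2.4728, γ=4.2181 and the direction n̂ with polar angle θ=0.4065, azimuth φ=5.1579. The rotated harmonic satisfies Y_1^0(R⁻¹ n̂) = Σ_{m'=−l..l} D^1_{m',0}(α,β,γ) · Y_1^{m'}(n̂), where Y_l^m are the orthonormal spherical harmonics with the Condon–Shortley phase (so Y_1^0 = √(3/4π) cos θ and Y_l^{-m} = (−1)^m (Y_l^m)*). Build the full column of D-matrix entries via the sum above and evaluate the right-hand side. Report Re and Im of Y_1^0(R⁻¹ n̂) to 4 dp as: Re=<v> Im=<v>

Re=-0.4093 Im=0.0000

Need the full column D^1_{m',0} for m'=−1..1 at α=0.943, β=2.4728, γ=4.2181.
cos(β/2)=0.328199, sin(β/2)=0.944609
d^1_{-1,0}: single k=1 term ⇒ +0.438434;  D = +0.257520+0.354835i
d^1_{0,0}: k∈[0..1] ⇒ +0.107715 -0.892285 = -0.784571;  D = -0.784571+0.000000i
d^1_{1,0}: single k=0 term ⇒ -0.438434;  D = -0.257520+0.354835i
Y_1^{m'}(θ=0.4065,φ=5.1579) and Σ D·Y over m':
  (+0.2575+0.3548i)·(+0.0589+0.1233i)  (-0.7846+0.0000i)·(+0.4488+0.0000i)  (-0.2575+0.3548i)·(-0.0589+0.1233i)
Y_1^0(R⁻¹ n̂) = -0.409269+0.000000i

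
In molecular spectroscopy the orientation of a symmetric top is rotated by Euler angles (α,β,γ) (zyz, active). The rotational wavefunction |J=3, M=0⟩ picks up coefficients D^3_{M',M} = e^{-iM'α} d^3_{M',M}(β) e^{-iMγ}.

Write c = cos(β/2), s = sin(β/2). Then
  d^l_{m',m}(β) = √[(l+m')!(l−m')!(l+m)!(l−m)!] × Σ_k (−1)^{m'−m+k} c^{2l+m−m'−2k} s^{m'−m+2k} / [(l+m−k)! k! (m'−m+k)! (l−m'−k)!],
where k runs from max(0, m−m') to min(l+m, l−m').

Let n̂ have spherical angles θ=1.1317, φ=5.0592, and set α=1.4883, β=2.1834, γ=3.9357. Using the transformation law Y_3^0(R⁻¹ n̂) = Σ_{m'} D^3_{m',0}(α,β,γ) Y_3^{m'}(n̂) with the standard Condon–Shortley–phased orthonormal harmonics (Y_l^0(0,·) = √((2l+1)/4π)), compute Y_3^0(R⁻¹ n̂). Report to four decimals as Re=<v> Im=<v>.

Need the full column D^3_{m',0} for m'=−3..3 at α=1.4883, β=2.1834, γ=3.9357.
cos(β/2)=0.460977, sin(β/2)=0.887412
d^3_{-3,0}: single k=3 term ⇒ +0.306147;  D = -0.074997-0.296819i
d^3_{-2,0}: k∈[2..3] ⇒ +0.194773 -0.721807 = -0.527033;  D = +0.519876-0.086563i
d^3_{-1,0}: k∈[1..3] ⇒ +0.063990 -0.711421 +0.878813 = +0.231382;  D = +0.019067+0.230596i
d^3_{0,0}: k∈[0..3] ⇒ +0.009596 -0.320045 +1.186049 -0.488373 = +0.387227;  D = +0.387227+0.000000i
d^3_{1,0}: k∈[0..2] ⇒ -0.063990 +0.711421 -0.878813 = -0.231382;  D = -0.019067+0.230596i
d^3_{2,0}: k∈[0..1] ⇒ +0.194773 -0.721807 = -0.527033;  D = +0.519876+0.086563i
d^3_{3,0}: single k=0 term ⇒ -0.306147;  D = +0.074997-0.296819i
Y_3^{m'}(θ=1.1317,φ=5.0592) and Σ D·Y over m':
  (-0.0750-0.2968i)·(-0.2669-0.1565i)  (+0.5199-0.0866i)·(-0.2737+0.2276i)  (+0.0191+0.2306i)·(-0.0096-0.0265i)  (+0.3872+0.0000i)·(-0.3326+0.0000i)  (-0.0191+0.2306i)·(+0.0096-0.0265i)  (+0.5199+0.0866i)·(-0.2737-0.2276i)  (+0.0750-0.2968i)·(+0.2669-0.1565i)
Y_3^0(R⁻¹ n̂) = -0.414982+0.000000i

Re=-0.4150 Im=0.0000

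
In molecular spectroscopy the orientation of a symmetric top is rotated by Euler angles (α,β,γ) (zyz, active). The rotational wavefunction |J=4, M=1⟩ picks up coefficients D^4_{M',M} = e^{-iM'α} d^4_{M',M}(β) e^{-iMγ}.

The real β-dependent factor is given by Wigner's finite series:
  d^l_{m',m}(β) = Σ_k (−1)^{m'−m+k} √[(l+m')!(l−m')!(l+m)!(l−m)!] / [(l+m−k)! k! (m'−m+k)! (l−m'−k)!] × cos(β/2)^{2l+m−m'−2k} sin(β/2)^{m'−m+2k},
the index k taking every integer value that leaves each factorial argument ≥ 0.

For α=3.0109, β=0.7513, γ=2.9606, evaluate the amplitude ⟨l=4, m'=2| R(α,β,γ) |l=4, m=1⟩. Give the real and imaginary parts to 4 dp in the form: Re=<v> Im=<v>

Re=0.2570 Im=0.1217

D^4_{2,1}(3.0109,0.7513,2.9606) = e^{-i·2·3.0109}·d^4_{2,1}(0.7513)·e^{-i·1·2.9606}. Compute d first:
Half-angle: c=0.930269, s=0.366877. N=√(720·2·120·6)=1018.233765
The bounds max(0,m−m')=0 and min(l+m,l−m')=2 give 3 terms
  k=0: (−1)^1·1018.2338/(240)·0.9303^7·0.3669^1 = -0.938465
  k=1: (−1)^2·1018.2338/(48)·0.9303^5·0.3669^3 = +0.729814
  k=2: (−1)^3·1018.2338/(72)·0.9303^3·0.3669^5 = -0.075674
d^4_{2,1}(0.7513) = -0.938465 +0.729814 -0.075674 = -0.284325
Phases: e^{-i·(2)·3.0109}=+0.966033+0.258419i, e^{-i·(1)·2.9606}=-0.983665-0.180006i ⇒ D=+0.256954+0.121716i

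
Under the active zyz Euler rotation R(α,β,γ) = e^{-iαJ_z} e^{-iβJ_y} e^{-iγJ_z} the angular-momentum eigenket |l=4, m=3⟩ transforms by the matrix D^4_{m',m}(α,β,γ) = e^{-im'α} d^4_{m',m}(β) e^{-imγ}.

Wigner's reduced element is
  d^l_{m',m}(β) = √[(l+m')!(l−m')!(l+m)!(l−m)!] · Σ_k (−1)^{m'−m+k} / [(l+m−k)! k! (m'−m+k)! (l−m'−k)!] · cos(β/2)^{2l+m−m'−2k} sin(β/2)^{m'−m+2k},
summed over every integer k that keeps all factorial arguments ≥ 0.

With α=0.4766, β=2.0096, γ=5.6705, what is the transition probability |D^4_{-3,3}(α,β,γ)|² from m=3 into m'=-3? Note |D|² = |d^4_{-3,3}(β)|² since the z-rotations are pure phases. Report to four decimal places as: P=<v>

P=0.2212

First d^4_{-3,3}(β=2.0096), then the phase factors e^{-i(-3)α} and e^{-i(3)γ}:
c=cos(2.0096/2)=0.536257, s=sin(2.0096/2)=0.844055; N=√[1·5040·5040·1]=5040.000000
k: max(0,(3)−(-3))=6 … min(4+(3),4−(-3))=7
  k=6: (−1)^0·5040.0000/(720)·0.5363^2·0.8441^6 = +0.727893
  k=7: (−1)^1·5040.0000/(5040)·0.5363^0·0.8441^8 = -0.257611
d^4_{-3,3}(2.0096) = +0.727893 -0.257611 = +0.470282
|D^4_{-3,3}|² = |d^4_{-3,3}(β)|² = (+0.470282)² = 0.221165 (the z-rotation phases have unit modulus)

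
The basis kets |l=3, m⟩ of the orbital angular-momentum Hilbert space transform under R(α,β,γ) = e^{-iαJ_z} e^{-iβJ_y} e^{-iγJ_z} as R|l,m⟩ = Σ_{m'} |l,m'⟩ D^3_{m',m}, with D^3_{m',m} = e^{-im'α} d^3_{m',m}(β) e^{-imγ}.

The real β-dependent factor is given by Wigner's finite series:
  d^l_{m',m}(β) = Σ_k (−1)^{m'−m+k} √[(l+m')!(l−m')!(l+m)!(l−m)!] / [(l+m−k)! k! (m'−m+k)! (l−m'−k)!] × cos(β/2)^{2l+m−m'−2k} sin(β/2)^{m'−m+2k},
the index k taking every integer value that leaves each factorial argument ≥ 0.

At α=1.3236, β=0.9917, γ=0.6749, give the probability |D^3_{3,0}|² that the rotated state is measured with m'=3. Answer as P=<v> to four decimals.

First d^3_{3,0}(β=0.9917), then the phase factors e^{-i(3)α} and e^{-i(0)γ}:
With c≡cos(β/2)=0.879565 and s≡sin(β/2)=0.475779, N=[720·1·6·6]^{1/2}=160.996894
The bounds max(0,m−m')=0 and min(l+m,l−m')=0 give 1 term
  k=0: (−1)^3·160.9969/(36)·0.8796^3·0.4758^3 = -0.327744
d^3_{3,0}(0.9917) = -0.327744
|D^3_{3,0}|² = |d^3_{3,0}(β)|² = (-0.327744)² = 0.107416 (the z-rotation phases have unit modulus)

P=0.1074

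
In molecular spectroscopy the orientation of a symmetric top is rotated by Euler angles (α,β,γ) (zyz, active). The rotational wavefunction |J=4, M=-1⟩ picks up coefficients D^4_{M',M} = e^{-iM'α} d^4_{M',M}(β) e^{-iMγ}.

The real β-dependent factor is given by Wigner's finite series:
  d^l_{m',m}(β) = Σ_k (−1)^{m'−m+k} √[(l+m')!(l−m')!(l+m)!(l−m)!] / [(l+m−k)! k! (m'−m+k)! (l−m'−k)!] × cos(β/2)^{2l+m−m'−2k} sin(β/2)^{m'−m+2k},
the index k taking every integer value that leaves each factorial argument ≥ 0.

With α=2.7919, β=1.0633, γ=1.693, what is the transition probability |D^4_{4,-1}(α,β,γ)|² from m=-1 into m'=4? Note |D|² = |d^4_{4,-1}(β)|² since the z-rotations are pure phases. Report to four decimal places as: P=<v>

D^4_{4,-1}(2.7919,1.0633,1.693) = e^{-i·4·2.7919}·d^4_{4,-1}(1.0633)·e^{-i·-1·1.693}. Compute d first:
c=cos(1.0633/2)=0.861972, s=sin(1.0633/2)=0.506956; N=√[40320·1·6·120]=5387.986637
Admissible k: 0..0 (factorial args all ≥0)
  k=0: (−1)^5·5387.9866/(720)·0.8620^3·0.5070^5 = -0.160482
d^4_{4,-1}(1.0633) = -0.160482
|D^4_{4,-1}|² = |d^4_{4,-1}(β)|² = (-0.160482)² = 0.025754 (the z-rotation phases have unit modulus)

P=0.0258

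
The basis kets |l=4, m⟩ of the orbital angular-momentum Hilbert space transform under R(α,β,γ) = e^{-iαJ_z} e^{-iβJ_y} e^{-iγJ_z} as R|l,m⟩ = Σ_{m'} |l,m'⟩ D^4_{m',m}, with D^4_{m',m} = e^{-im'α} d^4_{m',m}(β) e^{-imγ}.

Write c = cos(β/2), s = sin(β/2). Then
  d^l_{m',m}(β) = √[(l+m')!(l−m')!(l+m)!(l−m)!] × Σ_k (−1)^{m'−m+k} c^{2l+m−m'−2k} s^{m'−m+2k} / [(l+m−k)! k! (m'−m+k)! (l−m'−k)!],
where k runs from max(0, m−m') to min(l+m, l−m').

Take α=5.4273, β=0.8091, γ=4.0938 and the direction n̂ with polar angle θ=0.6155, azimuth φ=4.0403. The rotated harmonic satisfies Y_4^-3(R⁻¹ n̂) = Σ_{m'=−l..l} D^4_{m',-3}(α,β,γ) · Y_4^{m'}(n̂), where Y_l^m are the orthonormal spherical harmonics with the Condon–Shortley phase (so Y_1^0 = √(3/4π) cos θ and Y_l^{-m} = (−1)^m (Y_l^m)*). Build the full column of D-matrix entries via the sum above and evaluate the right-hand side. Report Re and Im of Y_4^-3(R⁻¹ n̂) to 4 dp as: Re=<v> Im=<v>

Re=0.3397 Im=0.1292

Need the full column D^4_{m',-3} for m'=−4..4 at α=5.4273, β=0.8091, γ=4.0938.
cos(β/2)=0.919280, sin(β/2)=0.393605
d^4_{-4,-3}: single k=1 term ⇒ +0.617645;  D = -0.521021+0.331698i
d^4_{-3,-3}: k∈[0..1] ⇒ +0.510013 -0.654493 = -0.144481;  D = +0.138490+0.041171i
d^4_{-2,-3}: k∈[0..1] ⇒ -0.817068 +0.449372 = -0.367696;  D = +0.151925+0.334842i
d^4_{-1,-3}: k∈[0..1] ⇒ +0.742126 -0.226753 = +0.515373;  D = +0.214816-0.468469i
d^4_{0,-3}: k∈[0..1] ⇒ -0.473679 +0.086838 = -0.386841;  D = -0.371240+0.108752i
d^4_{1,-3}: k∈[0..1] ⇒ +0.226753 -0.024942 = +0.201811;  D = +0.169805+0.109059i
d^4_{2,-3}: k∈[0..1] ⇒ -0.082382 +0.005034 = -0.077348;  D = -0.011099-0.076547i
d^4_{3,-3}: k∈[0..1] ⇒ +0.021997 -0.000576 = +0.021421;  D = -0.013993+0.016218i
d^4_{4,-3}: single k=0 term ⇒ -0.003806;  D = +0.003806-0.000012i
Y_4^{m'}(θ=0.6155,φ=4.0403) and Σ D·Y over m':
  (-0.5210+0.3317i)·(-0.0442+0.0215i)  (+0.1385+0.0412i)·(+0.1775+0.0848i)  (+0.1519+0.3348i)·(-0.0919-0.3984i)  (+0.2148-0.4685i)·(-0.2314+0.2908i)  (-0.3712+0.1088i)·(-0.1528+0.0000i)  (+0.1698+0.1091i)·(+0.2314+0.2908i)  (-0.0111-0.0765i)·(-0.0919+0.3984i)  (-0.0140+0.0162i)·(-0.1775+0.0848i)  (+0.0038-0.0000i)·(-0.0442-0.0215i)
Y_4^-3(R⁻¹ n̂) = +0.339746+0.129222i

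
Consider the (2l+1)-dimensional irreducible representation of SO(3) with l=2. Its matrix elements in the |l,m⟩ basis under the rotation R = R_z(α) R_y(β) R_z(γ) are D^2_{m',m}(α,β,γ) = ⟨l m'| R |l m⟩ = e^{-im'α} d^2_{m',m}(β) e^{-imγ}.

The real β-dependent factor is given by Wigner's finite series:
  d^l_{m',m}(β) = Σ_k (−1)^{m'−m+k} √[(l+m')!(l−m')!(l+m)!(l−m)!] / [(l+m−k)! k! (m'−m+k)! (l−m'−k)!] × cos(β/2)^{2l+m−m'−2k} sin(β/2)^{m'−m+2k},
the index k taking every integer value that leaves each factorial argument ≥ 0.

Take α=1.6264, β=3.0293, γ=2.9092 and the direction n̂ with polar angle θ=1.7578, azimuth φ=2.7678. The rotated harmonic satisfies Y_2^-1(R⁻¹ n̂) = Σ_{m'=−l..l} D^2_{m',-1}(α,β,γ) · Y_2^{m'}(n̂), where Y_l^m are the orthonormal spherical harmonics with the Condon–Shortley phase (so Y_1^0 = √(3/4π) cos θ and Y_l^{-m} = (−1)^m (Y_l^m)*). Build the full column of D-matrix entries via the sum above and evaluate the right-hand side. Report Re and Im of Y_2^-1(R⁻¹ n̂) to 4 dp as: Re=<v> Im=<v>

Re=0.1035 Im=0.1390

Need the full column D^2_{m',-1} for m'=−2..2 at α=1.6264, β=3.0293, γ=2.9092.
cos(β/2)=0.056117, sin(β/2)=0.998424
d^2_{-2,-1}: single k=1 term ⇒ +0.000353;  D = +0.000350-0.000043i
d^2_{-1,-1}: k∈[0..1] ⇒ +0.000010 -0.009418 = -0.009408;  D = +0.001655+0.009261i
d^2_{0,-1}: k∈[0..1] ⇒ -0.000432 +0.136809 = +0.136377;  D = -0.132711+0.031408i
d^2_{1,-1}: k∈[0..1] ⇒ +0.009418 -0.993712 = -0.984294;  D = -0.279571-0.943756i
d^2_{2,-1}: single k=0 term ⇒ -0.111704;  D = -0.105175+0.037631i
Y_2^{m'}(θ=1.7578,φ=2.7678) and Σ D·Y over m':
  (+0.0004-0.0000i)·(+0.2735+0.2535i)  (+0.0017+0.0093i)·(+0.1314+0.0515i)  (-0.1327+0.0314i)·(-0.2827+0.0000i)  (-0.2796-0.9438i)·(-0.1314+0.0515i)  (-0.1052+0.0376i)·(+0.2735-0.2535i)
Y_2^-1(R⁻¹ n̂) = +0.103504+0.139041i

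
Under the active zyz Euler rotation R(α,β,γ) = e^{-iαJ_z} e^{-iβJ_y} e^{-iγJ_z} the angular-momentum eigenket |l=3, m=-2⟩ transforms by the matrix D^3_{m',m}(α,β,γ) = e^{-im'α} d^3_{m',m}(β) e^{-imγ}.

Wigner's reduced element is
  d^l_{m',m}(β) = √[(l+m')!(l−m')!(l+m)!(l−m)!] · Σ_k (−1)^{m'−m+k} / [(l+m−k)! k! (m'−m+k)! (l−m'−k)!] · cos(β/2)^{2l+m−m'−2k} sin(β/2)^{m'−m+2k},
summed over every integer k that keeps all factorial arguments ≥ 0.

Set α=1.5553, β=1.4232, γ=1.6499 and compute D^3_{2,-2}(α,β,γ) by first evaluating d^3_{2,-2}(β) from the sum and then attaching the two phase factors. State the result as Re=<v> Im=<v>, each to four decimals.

D^3_{2,-2}(1.5553,1.4232,1.6499) = e^{-i·2·1.5553}·d^3_{2,-2}(1.4232)·e^{-i·-2·1.6499}. Compute d first:
With c≡cos(β/2)=0.757318 and s≡sin(β/2)=0.653046, N=[120·1·1·120]^{1/2}=120.000000
The bounds max(0,m−m')=0 and min(l+m,l−m')=1 give 2 terms
  k=0: (−1)^4·120.0000/(24)·0.7573^2·0.6530^4 = +0.521558
  k=1: (−1)^5·120.0000/(120)·0.7573^0·0.6530^6 = -0.077565
d^3_{2,-2}(1.4232) = +0.521558 -0.077565 = +0.443993
D = (-0.999520-0.030988i)·(+0.443993)·(-0.987511-0.157548i) = +0.436070+0.083503i

Re=0.4361 Im=0.0835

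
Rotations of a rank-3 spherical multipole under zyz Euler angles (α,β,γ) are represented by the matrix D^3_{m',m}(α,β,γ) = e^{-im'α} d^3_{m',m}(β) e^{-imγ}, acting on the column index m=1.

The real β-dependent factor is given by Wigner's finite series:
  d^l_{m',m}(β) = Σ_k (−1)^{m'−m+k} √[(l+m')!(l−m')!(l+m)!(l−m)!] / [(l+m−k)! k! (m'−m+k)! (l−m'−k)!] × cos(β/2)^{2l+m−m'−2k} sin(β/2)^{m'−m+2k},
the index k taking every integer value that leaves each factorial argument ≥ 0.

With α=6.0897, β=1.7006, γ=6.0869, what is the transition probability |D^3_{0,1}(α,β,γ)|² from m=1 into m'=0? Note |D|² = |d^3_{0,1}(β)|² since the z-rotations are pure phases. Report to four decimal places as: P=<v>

Split into d^3_{0,1}(β=1.7006) × two z-phases.
Half-angle: c=0.659758, s=0.751478. N=√(6·6·24·2)=41.569219
Admissible k: 1..3 (factorial args all ≥0)
  k=1: (−1)^0·41.5692/(12)·0.6598^5·0.7515^1 = +0.325409
  k=2: (−1)^1·41.5692/(4)·0.6598^3·0.7515^3 = -1.266528
  k=3: (−1)^2·41.5692/(12)·0.6598^1·0.7515^5 = +0.547719
d^3_{0,1}(1.7006) = +0.325409 -1.266528 +0.547719 = -0.393400
|D^3_{0,1}|² = |d^3_{0,1}(β)|² = (-0.393400)² = 0.154764 (the z-rotation phases have unit modulus)

P=0.1548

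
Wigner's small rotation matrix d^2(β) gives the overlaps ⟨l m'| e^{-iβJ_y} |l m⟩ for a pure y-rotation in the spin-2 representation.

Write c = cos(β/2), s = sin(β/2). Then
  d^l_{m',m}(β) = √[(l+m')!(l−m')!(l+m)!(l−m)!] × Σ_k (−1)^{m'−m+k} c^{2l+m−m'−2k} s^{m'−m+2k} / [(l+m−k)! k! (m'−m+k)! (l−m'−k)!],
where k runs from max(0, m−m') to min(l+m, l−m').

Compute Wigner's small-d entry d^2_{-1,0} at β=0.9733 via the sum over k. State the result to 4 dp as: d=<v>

d^2_{-1,0}(β=0.9733) via Wigner's sum:
c=cos(0.9733/2)=0.883905, s=sin(0.9733/2)=0.467667; N=√[1·6·2·2]=4.898979
The bounds max(0,m−m')=1 and min(l+m,l−m')=2 give 2 terms
  k=1: (−1)^0·4.8990/(2)·0.8839^3·0.4677^1 = +0.791095
  k=2: (−1)^1·4.8990/(2)·0.8839^1·0.4677^3 = -0.221459
d^2_{-1,0}(0.9733) = +0.791095 -0.221459 = +0.569637

d=0.5696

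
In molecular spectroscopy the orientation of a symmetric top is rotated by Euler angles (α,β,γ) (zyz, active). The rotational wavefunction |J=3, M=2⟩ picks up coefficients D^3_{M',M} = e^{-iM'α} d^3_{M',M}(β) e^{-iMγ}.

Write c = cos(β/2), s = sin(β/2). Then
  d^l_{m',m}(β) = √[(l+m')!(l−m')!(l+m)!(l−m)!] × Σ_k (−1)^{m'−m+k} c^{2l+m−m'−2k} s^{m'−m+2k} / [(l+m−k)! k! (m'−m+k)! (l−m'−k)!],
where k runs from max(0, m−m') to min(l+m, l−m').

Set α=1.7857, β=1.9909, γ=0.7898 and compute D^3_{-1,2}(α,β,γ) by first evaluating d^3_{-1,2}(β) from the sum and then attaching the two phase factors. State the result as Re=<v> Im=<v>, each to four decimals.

Split into d^3_{-1,2}(β=1.9909) × two z-phases.
Half-angle: c=0.544125, s=0.839004. N=√(2·24·120·1)=75.894664
The bounds max(0,m−m')=3 and min(l+m,l−m')=4 give 2 terms
  k=3: (−1)^0·75.8947/(12)·0.5441^3·0.8390^3 = +0.601754
  k=4: (−1)^1·75.8947/(24)·0.5441^1·0.8390^5 = -0.715351
d^3_{-1,2}(1.9909) = +0.601754 -0.715351 = -0.113597
Attach z-rotation phases: D = e^{-i(-1)(1.7857)}·(-0.113597)·e^{-i(2)(0.7898)} = -0.111193-0.023247i

Re=-0.1112 Im=-0.0232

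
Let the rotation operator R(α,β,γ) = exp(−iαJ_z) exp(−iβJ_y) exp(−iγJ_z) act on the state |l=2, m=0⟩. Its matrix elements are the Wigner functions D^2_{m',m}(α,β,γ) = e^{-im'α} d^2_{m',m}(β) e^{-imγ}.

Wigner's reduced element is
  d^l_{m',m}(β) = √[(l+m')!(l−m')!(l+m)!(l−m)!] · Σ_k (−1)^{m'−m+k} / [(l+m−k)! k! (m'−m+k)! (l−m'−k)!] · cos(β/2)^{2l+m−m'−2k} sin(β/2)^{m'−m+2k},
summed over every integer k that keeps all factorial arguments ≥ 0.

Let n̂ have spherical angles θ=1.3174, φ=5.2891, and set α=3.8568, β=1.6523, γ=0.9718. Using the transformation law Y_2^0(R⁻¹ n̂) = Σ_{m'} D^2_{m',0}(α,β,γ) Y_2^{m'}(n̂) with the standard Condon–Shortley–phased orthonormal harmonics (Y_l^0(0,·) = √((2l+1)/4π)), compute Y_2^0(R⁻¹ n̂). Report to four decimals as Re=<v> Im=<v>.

Need the full column D^2_{m',0} for m'=−2..2 at α=3.8568, β=1.6523, γ=0.9718.
cos(β/2)=0.677712, sin(β/2)=0.735328
d^2_{-2,0}: single k=2 term ⇒ +0.608314;  D = +0.085116+0.602329i
d^2_{-1,0}: k∈[1..2] ⇒ +0.560650 -0.660029 = -0.099380;  D = +0.075027+0.065171i
d^2_{0,0}: k∈[0..2] ⇒ +0.210950 -0.993372 +0.292364 = -0.490058;  D = -0.490058+0.000000i
d^2_{1,0}: k∈[0..1] ⇒ -0.560650 +0.660029 = +0.099380;  D = -0.075027+0.065171i
d^2_{2,0}: single k=0 term ⇒ +0.608314;  D = +0.085116-0.602329i
Y_2^{m'}(θ=1.3174,φ=5.2891) and Σ D·Y over m':
  (+0.0851+0.6023i)·(-0.1467+0.3309i)  (+0.0750+0.0652i)·(+0.1022+0.1572i)  (-0.4901+0.0000i)·(-0.2559+0.0000i)  (-0.0750+0.0652i)·(-0.1022+0.1572i)  (+0.0851-0.6023i)·(-0.1467-0.3309i)
Y_2^0(R⁻¹ n̂) = -0.303354+0.000000i

Re=-0.3034 Im=0.0000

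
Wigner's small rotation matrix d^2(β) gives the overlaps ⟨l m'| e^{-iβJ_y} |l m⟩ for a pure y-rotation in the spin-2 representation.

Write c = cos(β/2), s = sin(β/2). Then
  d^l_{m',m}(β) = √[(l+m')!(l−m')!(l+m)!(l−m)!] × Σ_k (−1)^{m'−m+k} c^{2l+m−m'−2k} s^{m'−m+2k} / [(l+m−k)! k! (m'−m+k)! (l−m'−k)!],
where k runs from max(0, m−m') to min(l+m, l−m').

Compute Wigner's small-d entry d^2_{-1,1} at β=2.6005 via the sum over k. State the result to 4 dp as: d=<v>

d^2_{-1,1}(β=2.6005) via Wigner's sum:
With c≡cos(β/2)=0.267258 and s≡sin(β/2)=0.963625, N=[1·6·6·1]^{1/2}=6.000000
Admissible k: 2..3 (factorial args all ≥0)
  k=2: (−1)^0·6.0000/(2)·0.2673^2·0.9636^2 = +0.198975
  k=3: (−1)^1·6.0000/(6)·0.2673^0·0.9636^4 = -0.862248
d^2_{-1,1}(2.6005) = +0.198975 -0.862248 = -0.663273

d=-0.6633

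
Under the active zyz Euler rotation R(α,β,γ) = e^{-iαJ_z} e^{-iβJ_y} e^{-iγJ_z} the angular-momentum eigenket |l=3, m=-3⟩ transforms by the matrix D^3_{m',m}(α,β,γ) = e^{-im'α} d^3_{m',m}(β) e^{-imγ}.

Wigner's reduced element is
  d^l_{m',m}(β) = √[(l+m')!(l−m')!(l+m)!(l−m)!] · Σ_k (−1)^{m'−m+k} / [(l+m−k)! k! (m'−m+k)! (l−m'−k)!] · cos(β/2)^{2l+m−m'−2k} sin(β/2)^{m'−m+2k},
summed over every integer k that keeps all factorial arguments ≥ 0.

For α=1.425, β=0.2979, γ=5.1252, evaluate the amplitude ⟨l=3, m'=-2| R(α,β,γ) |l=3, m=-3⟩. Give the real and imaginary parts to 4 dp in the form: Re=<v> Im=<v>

First d^3_{-2,-3}(β=0.2979), then the phase factors e^{-i(-2)α} and e^{-i(-3)γ}:
Half-angle: c=0.988927, s=0.148400. N=√(1·120·1·720)=293.938769
Admissible k: 0..0 (factorial args all ≥0)
  k=0: (−1)^1·293.9388/(120)·0.9889^5·0.1484^1 = -0.343820
d^3_{-2,-3}(0.2979) = -0.343820
Phases: e^{-i·(-2)·1.425}=-0.957787+0.287478i, e^{-i·(-3)·5.1252}=-0.945274+0.326278i ⇒ D=-0.279035+0.200877i

Re=-0.2790 Im=0.2009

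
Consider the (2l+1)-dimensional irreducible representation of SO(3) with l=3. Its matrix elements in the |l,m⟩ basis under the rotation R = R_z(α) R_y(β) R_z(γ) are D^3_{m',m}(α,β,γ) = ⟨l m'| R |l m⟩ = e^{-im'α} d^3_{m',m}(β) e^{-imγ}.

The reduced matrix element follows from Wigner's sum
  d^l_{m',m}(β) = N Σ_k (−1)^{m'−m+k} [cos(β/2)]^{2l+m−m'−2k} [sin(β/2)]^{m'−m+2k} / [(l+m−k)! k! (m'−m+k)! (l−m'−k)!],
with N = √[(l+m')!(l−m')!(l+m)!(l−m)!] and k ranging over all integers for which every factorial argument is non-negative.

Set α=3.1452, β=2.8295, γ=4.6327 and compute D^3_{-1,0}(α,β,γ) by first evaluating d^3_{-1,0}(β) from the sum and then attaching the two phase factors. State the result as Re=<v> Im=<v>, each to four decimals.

Re=-0.4691 Im=-0.0017

Split into d^3_{-1,0}(β=2.8295) × two z-phases.
Half-angle: c=0.155414, s=0.987849. N=√(2·24·6·6)=41.569219
Admissible k: 1..3 (factorial args all ≥0)
  k=1: (−1)^0·41.5692/(12)·0.1554^5·0.9878^1 = +0.000310
  k=2: (−1)^1·41.5692/(4)·0.1554^3·0.9878^3 = -0.037606
  k=3: (−1)^2·41.5692/(12)·0.1554^1·0.9878^5 = +0.506447
d^3_{-1,0}(2.8295) = +0.000310 -0.037606 +0.506447 = +0.469152
Attach z-rotation phases: D = e^{-i(-1)(3.1452)}·(+0.469152)·e^{-i(0)(4.6327)} = -0.469149-0.001692i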